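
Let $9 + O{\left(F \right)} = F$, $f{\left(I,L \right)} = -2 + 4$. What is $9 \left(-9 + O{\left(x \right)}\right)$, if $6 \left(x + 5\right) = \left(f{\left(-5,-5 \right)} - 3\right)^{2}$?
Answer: $- \frac{411}{2} \approx -205.5$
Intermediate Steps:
$f{\left(I,L \right)} = 2$
$x = - \frac{29}{6}$ ($x = -5 + \frac{\left(2 - 3\right)^{2}}{6} = -5 + \frac{\left(-1\right)^{2}}{6} = -5 + \frac{1}{6} \cdot 1 = -5 + \frac{1}{6} = - \frac{29}{6} \approx -4.8333$)
$O{\left(F \right)} = -9 + F$
$9 \left(-9 + O{\left(x \right)}\right) = 9 \left(-9 - \frac{83}{6}\right) = 9 \left(- \frac{137}{6}\right) = - \frac{411}{2}$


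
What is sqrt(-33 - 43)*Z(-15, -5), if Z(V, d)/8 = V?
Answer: -240*I*sqrt(19) ≈ -1046.1*I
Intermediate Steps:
Z(V, d) = 8*V
sqrt(-33 - 43)*Z(-15, -5) = sqrt(-33 - 43)*(8*(-15)) = sqrt(-76)*(-120) = (2*I*sqrt(19))*(-120) = -240*I*sqrt(19)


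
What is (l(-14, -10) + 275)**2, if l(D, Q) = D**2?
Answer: 221841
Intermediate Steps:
(l(-14, -10) + 275)**2 = ((-14)**2 + 275)**2 = (196 + 275)**2 = 471**2 = 221841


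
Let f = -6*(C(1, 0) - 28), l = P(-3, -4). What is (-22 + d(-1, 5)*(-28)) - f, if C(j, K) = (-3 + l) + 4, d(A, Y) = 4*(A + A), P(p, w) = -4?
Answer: 16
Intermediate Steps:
l = -4
d(A, Y) = 8*A (d(A, Y) = 4*(2*A) = 8*A)
C(j, K) = -3 (C(j, K) = (-3 - 4) + 4 = -7 + 4 = -3)
f = 186 (f = -6*(-3 - 28) = -6*(-31) = 186)
(-22 + d(-1, 5)*(-28)) - f = (-22 + (8*(-1))*(-28)) - 1*186 = (-22 - 8*(-28)) - 186 = (-22 + 224) - 186 = 202 - 186 = 16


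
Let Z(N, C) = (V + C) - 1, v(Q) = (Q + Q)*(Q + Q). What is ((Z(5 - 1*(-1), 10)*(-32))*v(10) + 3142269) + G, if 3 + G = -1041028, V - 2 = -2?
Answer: 1986038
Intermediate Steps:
V = 0 (V = 2 - 2 = 0)
v(Q) = 4*Q² (v(Q) = (2*Q)*(2*Q) = 4*Q²)
G = -1041031 (G = -3 - 1041028 = -1041031)
Z(N, C) = -1 + C (Z(N, C) = (0 + C) - 1 = C - 1 = -1 + C)
((Z(5 - 1*(-1), 10)*(-32))*v(10) + 3142269) + G = (((-1 + 10)*(-32))*(4*10²) + 3142269) - 1041031 = ((9*(-32))*(4*100) + 3142269) - 1041031 = (-288*400 + 3142269) - 1041031 = (-115200 + 3142269) - 1041031 = 3027069 - 1041031 = 1986038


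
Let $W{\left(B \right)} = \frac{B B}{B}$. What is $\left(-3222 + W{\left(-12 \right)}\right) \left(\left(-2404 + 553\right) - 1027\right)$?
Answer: $9307452$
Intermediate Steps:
$W{\left(B \right)} = B$ ($W{\left(B \right)} = \frac{B^{2}}{B} = B$)
$\left(-3222 + W{\left(-12 \right)}\right) \left(\left(-2404 + 553\right) - 1027\right) = \left(-3222 - 12\right) \left(\left(-2404 + 553\right) - 1027\right) = - 3234 \left(-1851 - 1027\right) = \left(-3234\right) \left(-2878\right) = 9307452$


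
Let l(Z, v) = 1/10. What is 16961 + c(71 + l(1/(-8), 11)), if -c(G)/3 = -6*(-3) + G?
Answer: 166937/10 ≈ 16694.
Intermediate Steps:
l(Z, v) = 1/10
c(G) = -54 - 3*G (c(G) = -3*(-6*(-3) + G) = -3*(18 + G) = -54 - 3*G)
16961 + c(71 + l(1/(-8), 11)) = 16961 + (-54 - 3*(71 + 1/10)) = 16961 + (-54 - 3*711/10) = 16961 + (-54 - 2133/10) = 16961 - 2673/10 = 166937/10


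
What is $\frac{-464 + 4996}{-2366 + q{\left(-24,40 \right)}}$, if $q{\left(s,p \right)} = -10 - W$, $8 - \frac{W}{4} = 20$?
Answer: $- \frac{1133}{582} \approx -1.9467$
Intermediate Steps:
$W = -48$ ($W = 32 - 80 = -48$)
$q{\left(s,p \right)} = 38$ ($q{\left(s,p \right)} = -10 - -48 = -10 + 48 = 38$)
$\frac{-464 + 4996}{-2366 + q{\left(-24,40 \right)}} = \frac{-464 + 4996}{-2366 + 38} = \frac{4532}{-2328} = 4532 \left(- \frac{1}{2328}\right) = - \frac{1133}{582}$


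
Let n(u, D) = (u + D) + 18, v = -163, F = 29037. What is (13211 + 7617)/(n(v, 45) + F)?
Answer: 20828/28937 ≈ 0.71977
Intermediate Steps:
n(u, D) = 18 + D + u (n(u, D) = (D + u) + 18 = 18 + D + u)
(13211 + 7617)/(n(v, 45) + F) = (13211 + 7617)/((18 + 45 - 163) + 29037) = 20828/(-100 + 29037) = 20828/28937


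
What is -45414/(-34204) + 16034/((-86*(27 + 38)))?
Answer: -73640669/47800090 ≈ -1.5406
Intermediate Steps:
-45414/(-34204) + 16034/((-86*(27 + 38))) = -45414*(-1/34204) + 16034/((-86*65)) = 22707/17102 + 16034/(-5590) = 22707/17102 + 16034*(-1/5590) = 22707/17102 - 8017/2795 = -73640669/47800090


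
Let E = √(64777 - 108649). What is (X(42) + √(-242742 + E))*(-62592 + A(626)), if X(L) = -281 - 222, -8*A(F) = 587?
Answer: 252165469/8 - 501323*√(-242742 + 4*I*√2742)/8 ≈ 3.1507e+7 - 3.0875e+7*I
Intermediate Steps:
E = 4*I*√2742 (E = √(-43872) = 4*I*√2742 ≈ 209.46*I)
A(F) = -587/8 (A(F) = -⅛*587 = -587/8)
X(L) = -503
(X(42) + √(-242742 + E))*(-62592 + A(626)) = (-503 + √(-242742 + 4*I*√2742))*(-62592 - 587/8) = (-503 + √(-242742 + 4*I*√2742))*(-501323/8) = 252165469/8 - 501323*√(-242742 + 4*I*√2742)/8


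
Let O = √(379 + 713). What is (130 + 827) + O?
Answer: 957 + 2*√273 ≈ 990.04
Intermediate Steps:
O = 2*√273 (O = √1092 = 2*√273 ≈ 33.045)
(130 + 827) + O = (130 + 827) + 2*√273 = 957 + 2*√273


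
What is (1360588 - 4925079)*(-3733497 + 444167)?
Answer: 11724787181030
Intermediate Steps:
(1360588 - 4925079)*(-3733497 + 444167) = -3564491*(-3289330) = 11724787181030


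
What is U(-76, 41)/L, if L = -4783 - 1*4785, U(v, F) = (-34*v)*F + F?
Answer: -105985/9568 ≈ -11.077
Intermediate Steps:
U(v, F) = F - 34*F*v (U(v, F) = -34*F*v + F = F - 34*F*v)
L = -9568 (L = -4783 - 4785 = -9568)
U(-76, 41)/L = (41*(1 - 34*(-76)))/(-9568) = (41*(1 + 2584))*(-1/9568) = (41*2585)*(-1/9568) = 105985*(-1/9568) = -105985/9568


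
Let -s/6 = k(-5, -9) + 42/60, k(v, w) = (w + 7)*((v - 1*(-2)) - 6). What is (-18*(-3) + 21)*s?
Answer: -8415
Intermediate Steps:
k(v, w) = (-4 + v)*(7 + w) (k(v, w) = (7 + w)*((v + 2) - 6) = (7 + w)*((2 + v) - 6) = (7 + w)*(-4 + v) = (-4 + v)*(7 + w))
s = -561/5 (s = -6*((-28 - 4*(-9) + 7*(-5) - 5*(-9)) + 42/60) = -6*((-28 + 36 - 35 + 45) + 42*(1/60)) = -6*(18 + 7/10) = -6*187/10 = -561/5 ≈ -112.20)
(-18*(-3) + 21)*s = (-18*(-3) + 21)*(-561/5) = (54 + 21)*(-561/5) = 75*(-561/5) = -8415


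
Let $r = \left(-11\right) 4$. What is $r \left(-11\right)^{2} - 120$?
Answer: $-5444$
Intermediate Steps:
$r = -44$
$r \left(-11\right)^{2} - 120 = - 44 \left(-11\right)^{2} - 120 = \left(-44\right) 121 - 120 = -5324 - 120 = -5444$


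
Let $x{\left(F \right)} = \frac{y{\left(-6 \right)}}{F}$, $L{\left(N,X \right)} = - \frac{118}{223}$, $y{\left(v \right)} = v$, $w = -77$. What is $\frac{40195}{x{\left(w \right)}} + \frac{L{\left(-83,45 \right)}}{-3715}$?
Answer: $\frac{2564049702383}{4970670} \approx 5.1584 \cdot 10^{5}$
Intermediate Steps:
$L{\left(N,X \right)} = - \frac{118}{223}$ ($L{\left(N,X \right)} = \left(-118\right) \frac{1}{223} = - \frac{118}{223}$)
$x{\left(F \right)} = - \frac{6}{F}$
$\frac{40195}{x{\left(w \right)}} + \frac{L{\left(-83,45 \right)}}{-3715} = \frac{40195}{\left(-6\right) \frac{1}{-77}} - \frac{118}{223 \left(-3715\right)} = \frac{40195}{\left(-6\right) \left(- \frac{1}{77}\right)} - - \frac{118}{828445} = \frac{40195}{\frac{6}{77}} + \frac{118}{828445} = 40195 \cdot \frac{77}{6} + \frac{118}{828445} = \frac{3095015}{6} + \frac{118}{828445} = \frac{2564049702383}{4970670}$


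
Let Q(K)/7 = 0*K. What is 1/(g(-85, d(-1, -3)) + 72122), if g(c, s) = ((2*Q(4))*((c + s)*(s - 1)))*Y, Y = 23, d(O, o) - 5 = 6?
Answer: 1/72122 ≈ 1.3865e-5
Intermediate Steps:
Q(K) = 0 (Q(K) = 7*(0*K) = 7*0 = 0)
d(O, o) = 11 (d(O, o) = 5 + 6 = 11)
g(c, s) = 0 (g(c, s) = ((2*0)*((c + s)*(s - 1)))*23 = (0*((c + s)*(-1 + s)))*23 = (0*((-1 + s)*(c + s)))*23 = 0*23 = 0)
1/(g(-85, d(-1, -3)) + 72122) = 1/(0 + 72122) = 1/72122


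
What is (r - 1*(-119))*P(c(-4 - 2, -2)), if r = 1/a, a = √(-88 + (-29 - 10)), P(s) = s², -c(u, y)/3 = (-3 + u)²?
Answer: 7026831 - 59049*I*√127/127 ≈ 7.0268e+6 - 5239.8*I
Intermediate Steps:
c(u, y) = -3*(-3 + u)²
a = I*√127 (a = √(-88 - 39) = √(-127) = I*√127 ≈ 11.269*I)
r = -I*√127/127 (r = 1/(I*√127) = -I*√127/127 ≈ -0.088736*I)
(r - 1*(-119))*P(c(-4 - 2, -2)) = (-I*√127/127 - 1*(-119))*(-3*(-3 + (-4 - 2))²)² = (-I*√127/127 + 119)*(-3*(-3 - 6)²)² = (119 - I*√127/127)*(-3*(-9)²)² = (119 - I*√127/127)*(-3*81)² = (119 - I*√127/127)*(-243)² = (119 - I*√127/127)*59049 = 7026831 - 59049*I*√127/127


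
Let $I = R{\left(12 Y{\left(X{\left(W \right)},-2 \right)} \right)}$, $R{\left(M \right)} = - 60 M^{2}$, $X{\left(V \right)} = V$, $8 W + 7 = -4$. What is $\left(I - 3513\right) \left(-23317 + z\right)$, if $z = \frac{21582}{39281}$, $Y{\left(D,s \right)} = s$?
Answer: $\frac{3170073912285}{3571} \approx 8.8773 \cdot 10^{8}$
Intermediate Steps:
$W = - \frac{11}{8}$ ($W = - \frac{7}{8} + \frac{1}{8} \left(-4\right) = - \frac{7}{8} - \frac{1}{2} = - \frac{11}{8} \approx -1.375$)
$I = -34560$ ($I = - 60 \left(12 \left(-2\right)\right)^{2} = - 60 \left(-24\right)^{2} = \left(-60\right) 576 = -34560$)
$z = \frac{1962}{3571}$ ($z = 21582 \cdot \frac{1}{39281} = \frac{1962}{3571} \approx 0.54943$)
$\left(I - 3513\right) \left(-23317 + z\right) = \left(-34560 - 3513\right) \left(-23317 + \frac{1962}{3571}\right) = \left(-38073\right) \left(- \frac{83263045}{3571}\right) = \frac{3170073912285}{3571}$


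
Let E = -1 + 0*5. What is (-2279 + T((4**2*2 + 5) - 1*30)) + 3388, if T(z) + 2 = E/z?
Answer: 7748/7 ≈ 1106.9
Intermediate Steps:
E = -1 (E = -1 + 0 = -1)
T(z) = -2 - 1/z
(-2279 + T((4**2*2 + 5) - 1*30)) + 3388 = (-2279 + (-2 - 1/((4**2*2 + 5) - 1*30))) + 3388 = (-2279 + (-2 - 1/((16*2 + 5) - 30))) + 3388 = (-2279 + (-2 - 1/((32 + 5) - 30))) + 3388 = (-2279 + (-2 - 1/(37 - 30))) + 3388 = (-2279 + (-2 - 1/7)) + 3388 = (-2279 - 15/7) + 3388 = -15968/7 + 3388 = 7748/7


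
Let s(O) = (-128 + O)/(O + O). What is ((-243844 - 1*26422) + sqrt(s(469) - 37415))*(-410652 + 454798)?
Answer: -11931162836 + 22073*I*sqrt(32919043402)/469 ≈ -1.1931e+10 + 8.5391e+6*I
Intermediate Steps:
s(O) = (-128 + O)/(2*O) (s(O) = (-128 + O)/((2*O)) = (-128 + O)*(1/(2*O)) = (-128 + O)/(2*O))
((-243844 - 1*26422) + sqrt(s(469) - 37415))*(-410652 + 454798) = ((-243844 - 1*26422) + sqrt((1/2)*(-128 + 469)/469 - 37415))*(-410652 + 454798) = ((-243844 - 26422) + sqrt((1/2)*(1/469)*341 - 37415))*44146 = (-270266 + sqrt(341/938 - 37415))*44146 = (-270266 + sqrt(-35094929/938))*44146 = (-270266 + I*sqrt(32919043402)/938)*44146 = -11931162836 + 22073*I*sqrt(32919043402)/469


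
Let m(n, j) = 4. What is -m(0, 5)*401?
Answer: -1604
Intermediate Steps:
-m(0, 5)*401 = -1*4*401 = -4*401 = -1604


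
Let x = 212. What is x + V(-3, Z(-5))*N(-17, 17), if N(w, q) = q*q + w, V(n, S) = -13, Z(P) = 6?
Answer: -3324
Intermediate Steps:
N(w, q) = w + q**2 (N(w, q) = q**2 + w = w + q**2)
x + V(-3, Z(-5))*N(-17, 17) = 212 - 13*(-17 + 17**2) = 212 - 13*(-17 + 289) = 212 - 13*272 = 212 - 3536 = -3324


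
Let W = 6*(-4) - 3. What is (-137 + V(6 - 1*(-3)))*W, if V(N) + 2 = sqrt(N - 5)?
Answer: 3699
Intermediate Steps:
W = -27 (W = -24 - 3 = -27)
V(N) = -2 + sqrt(-5 + N) (V(N) = -2 + sqrt(N - 5) = -2 + sqrt(-5 + N))
(-137 + V(6 - 1*(-3)))*W = (-137 + (-2 + sqrt(-5 + (6 - 1*(-3)))))*(-27) = (-137 + (-2 + sqrt(-5 + (6 + 3))))*(-27) = (-137 + (-2 + sqrt(-5 + 9)))*(-27) = (-137 + (-2 + sqrt(4)))*(-27) = (-137 + (-2 + 2))*(-27) = (-137 + 0)*(-27) = -137*(-27) = 3699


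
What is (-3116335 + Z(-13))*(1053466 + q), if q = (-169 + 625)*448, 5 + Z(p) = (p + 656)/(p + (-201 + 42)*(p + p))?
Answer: -16152625873847738/4121 ≈ -3.9196e+12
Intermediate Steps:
Z(p) = -5 - (656 + p)/(317*p) (Z(p) = -5 + (p + 656)/(p + (-201 + 42)*(p + p)) = -5 + (656 + p)/(p - 318*p) = -5 + (656 + p)/((-317*p)) = -5 + (656 + p)*(-1/(317*p)) = -5 - (656 + p)/(317*p))
q = 204288 (q = 456*448 = 204288)
(-3116335 + Z(-13))*(1053466 + q) = (-3116335 + (2/317)*(-328 - 793*(-13))/(-13))*(1053466 + 204288) = (-3116335 + (2/317)*(-1/13)*(-328 + 10309))*1257754 = (-3116335 + (2/317)*(-1/13)*9981)*1257754 = (-3116335 - 19962/4121)*1257754 = -12842436497/4121*1257754 = -16152625873847738/4121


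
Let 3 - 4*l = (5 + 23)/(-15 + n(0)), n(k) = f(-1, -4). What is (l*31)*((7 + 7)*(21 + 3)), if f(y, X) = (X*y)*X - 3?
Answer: 169260/17 ≈ 9956.5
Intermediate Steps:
f(y, X) = -3 + y*X² (f(y, X) = y*X² - 3 = -3 + y*X²)
n(k) = -19 (n(k) = -3 - 1*(-4)² = -3 - 1*16 = -3 - 16 = -19)
l = 65/68 (l = ¾ - (5 + 23)/(4*(-15 - 19)) = ¾ - 7/(-34) = ¾ - 7*(-1)/34 = ¾ - ¼*(-14/17) = ¾ + 7/34 = 65/68 ≈ 0.95588)
(l*31)*((7 + 7)*(21 + 3)) = ((65/68)*31)*((7 + 7)*(21 + 3)) = 2015*(14*24)/68 = (2015/68)*336 = 169260/17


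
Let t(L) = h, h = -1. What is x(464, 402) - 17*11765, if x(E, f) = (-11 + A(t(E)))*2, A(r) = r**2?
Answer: -200025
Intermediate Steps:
t(L) = -1
x(E, f) = -20 (x(E, f) = (-11 + (-1)**2)*2 = (-11 + 1)*2 = -10*2 = -20)
x(464, 402) - 17*11765 = -20 - 17*11765 = -20 - 200005 = -200025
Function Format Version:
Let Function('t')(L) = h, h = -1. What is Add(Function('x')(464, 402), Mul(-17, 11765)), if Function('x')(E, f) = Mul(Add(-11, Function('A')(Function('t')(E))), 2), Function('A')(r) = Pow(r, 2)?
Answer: -200025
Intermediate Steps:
Function('t')(L) = -1
Function('x')(E, f) = -20 (Function('x')(E, f) = Mul(Add(-11, Pow(-1, 2)), 2) = Mul(Add(-11, 1), 2) = Mul(-10, 2) = -20)
Add(Function('x')(464, 402), Mul(-17, 11765)) = Add(-20, Mul(-17, 11765)) = Add(-20, -200005) = -200025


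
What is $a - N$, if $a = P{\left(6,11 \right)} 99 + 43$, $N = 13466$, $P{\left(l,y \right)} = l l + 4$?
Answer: $-9463$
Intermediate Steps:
$P{\left(l,y \right)} = 4 + l^{2}$ ($P{\left(l,y \right)} = l^{2} + 4 = 4 + l^{2}$)
$a = 4003$ ($a = \left(4 + 6^{2}\right) 99 + 43 = \left(4 + 36\right) 99 + 43 = 40 \cdot 99 + 43 = 3960 + 43 = 4003$)
$a - N = 4003 - 13466 = -9463$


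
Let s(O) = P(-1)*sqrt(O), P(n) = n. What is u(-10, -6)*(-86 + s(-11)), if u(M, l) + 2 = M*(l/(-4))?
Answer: 1462 + 17*I*sqrt(11) ≈ 1462.0 + 56.383*I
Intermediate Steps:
u(M, l) = -2 - M*l/4 (u(M, l) = -2 + M*(l/(-4)) = -2 + M*(l*(-1/4)) = -2 + M*(-l/4) = -2 - M*l/4)
s(O) = -sqrt(O)
u(-10, -6)*(-86 + s(-11)) = (-2 - 1/4*(-10)*(-6))*(-86 - sqrt(-11)) = (-2 - 15)*(-86 - I*sqrt(11)) = -17*(-86 - I*sqrt(11)) = 1462 + 17*I*sqrt(11)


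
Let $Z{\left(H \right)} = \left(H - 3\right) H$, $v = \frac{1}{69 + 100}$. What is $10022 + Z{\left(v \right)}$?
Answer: $\frac{286237836}{28561} \approx 10022.0$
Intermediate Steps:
$v = \frac{1}{169} \approx 0.0059172$
$Z{\left(H \right)} = H \left(-3 + H\right)$ ($Z{\left(H \right)} = \left(-3 + H\right) H = H \left(-3 + H\right)$)
$10022 + Z{\left(v \right)} = 10022 + \frac{-3 + \frac{1}{169}}{169} = 10022 + \frac{1}{169} \left(- \frac{506}{169}\right) = 10022 - \frac{506}{28561} = \frac{286237836}{28561}$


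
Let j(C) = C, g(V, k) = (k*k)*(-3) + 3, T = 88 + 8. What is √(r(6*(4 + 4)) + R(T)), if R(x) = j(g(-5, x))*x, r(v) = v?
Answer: 4*I*√165867 ≈ 1629.1*I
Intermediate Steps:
T = 96
g(V, k) = 3 - 3*k² (g(V, k) = k²*(-3) + 3 = -3*k² + 3 = 3 - 3*k²)
R(x) = x*(3 - 3*x²) (R(x) = (3 - 3*x²)*x = x*(3 - 3*x²))
√(r(6*(4 + 4)) + R(T)) = √(6*(4 + 4) + 3*96*(1 - 1*96²)) = √(6*8 + 3*96*(1 - 1*9216)) = √(48 + 3*96*(1 - 9216)) = √(48 + 3*96*(-9215)) = √(48 - 2653920) = √(-2653872) = 4*I*√165867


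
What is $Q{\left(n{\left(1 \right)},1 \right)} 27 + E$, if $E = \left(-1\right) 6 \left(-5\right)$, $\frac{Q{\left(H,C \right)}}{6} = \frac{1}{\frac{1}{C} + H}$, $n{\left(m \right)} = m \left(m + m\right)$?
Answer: $84$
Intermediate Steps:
$n{\left(m \right)} = 2 m^{2}$ ($n{\left(m \right)} = m 2 m = 2 m^{2}$)
$Q{\left(H,C \right)} = \frac{6}{H + \frac{1}{C}}$ ($Q{\left(H,C \right)} = \frac{6}{\frac{1}{C} + H} = \frac{6}{H + \frac{1}{C}}$)
$E = 30$ ($E = \left(-6\right) \left(-5\right) = 30$)
$Q{\left(n{\left(1 \right)},1 \right)} 27 + E = 6 \cdot 1 \frac{1}{1 + 1 \cdot 2 \cdot 1^{2}} \cdot 27 + 30 = 6 \cdot 1 \frac{1}{1 + 1 \cdot 2 \cdot 1} \cdot 27 + 30 = 6 \cdot 1 \frac{1}{1 + 1 \cdot 2} \cdot 27 + 30 = 6 \cdot 1 \frac{1}{1 + 2} \cdot 27 + 30 = 6 \cdot 1 \cdot \frac{1}{3} \cdot 27 + 30 = 2 \cdot 27 + 30 = 54 + 30 = 84$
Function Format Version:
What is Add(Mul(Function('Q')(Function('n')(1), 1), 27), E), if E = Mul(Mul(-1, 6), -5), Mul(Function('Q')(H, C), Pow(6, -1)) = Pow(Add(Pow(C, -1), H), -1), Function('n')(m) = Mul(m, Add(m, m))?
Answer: 84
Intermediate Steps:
Function('n')(m) = Mul(2, Pow(m, 2)) (Function('n')(m) = Mul(m, Mul(2, m)) = Mul(2, Pow(m, 2)))
Function('Q')(H, C) = Mul(6, Pow(Add(H, Pow(C, -1)), -1)) (Function('Q')(H, C) = Mul(6, Pow(Add(Pow(C, -1), H), -1)) = Mul(6, Pow(Add(H, Pow(C, -1)), -1)))
E = 30 (E = Mul(-6, -5) = 30)
Add(Mul(Function('Q')(Function('n')(1), 1), 27), E) = Add(Mul(Mul(6, 1, Pow(Add(1, Mul(1, Mul(2, Pow(1, 2)))), -1)), 27), 30) = Add(Mul(Mul(6, 1, Pow(Add(1, Mul(1, Mul(2, 1))), -1)), 27), 30) = Add(Mul(Mul(6, 1, Pow(Add(1, Mul(1, 2)), -1)), 27), 30) = Add(Mul(Mul(6, 1, Pow(Add(1, 2), -1)), 27), 30) = Add(Mul(Mul(6, 1, Pow(3, -1)), 27), 30) = Add(Mul(Mul(6, 1, Rational(1, 3)), 27), 30) = Add(Mul(2, 27), 30) = Add(54, 30) = 84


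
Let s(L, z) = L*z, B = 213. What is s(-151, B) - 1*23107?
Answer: -55270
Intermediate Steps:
s(-151, B) - 1*23107 = -151*213 - 1*23107 = -32163 - 23107 = -55270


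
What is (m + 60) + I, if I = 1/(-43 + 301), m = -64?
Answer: -1031/258 ≈ -3.9961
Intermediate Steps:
I = 1/258 ≈ 0.0038760
(m + 60) + I = (-64 + 60) + 1/258 = -4 + 1/258 = -1031/258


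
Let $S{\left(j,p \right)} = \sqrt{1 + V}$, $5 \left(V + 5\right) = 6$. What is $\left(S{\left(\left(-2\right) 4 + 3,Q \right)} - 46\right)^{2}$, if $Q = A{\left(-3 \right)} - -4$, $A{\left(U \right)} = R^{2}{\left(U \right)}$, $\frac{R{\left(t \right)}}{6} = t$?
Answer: $\frac{\left(230 - i \sqrt{70}\right)^{2}}{25} \approx 2113.2 - 153.95 i$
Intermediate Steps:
$V = - \frac{19}{5}$ ($V = -5 + \frac{1}{5} \cdot 6 = -5 + \frac{6}{5} = - \frac{19}{5} \approx -3.8$)
$R{\left(t \right)} = 6 t$
$A{\left(U \right)} = 36 U^{2}$ ($A{\left(U \right)} = \left(6 U\right)^{2} = 36 U^{2}$)
$Q = 328$ ($Q = 36 \left(-3\right)^{2} - -4 = 36 \cdot 9 + 4 = 324 + 4 = 328$)
$S{\left(j,p \right)} = \frac{i \sqrt{70}}{5}$ ($S{\left(j,p \right)} = \sqrt{1 - \frac{19}{5}} = \sqrt{- \frac{14}{5}} = \frac{i \sqrt{70}}{5}$)
$\left(S{\left(\left(-2\right) 4 + 3,Q \right)} - 46\right)^{2} = \left(\frac{i \sqrt{70}}{5} - 46\right)^{2} = \left(-46 + \frac{i \sqrt{70}}{5}\right)^{2}$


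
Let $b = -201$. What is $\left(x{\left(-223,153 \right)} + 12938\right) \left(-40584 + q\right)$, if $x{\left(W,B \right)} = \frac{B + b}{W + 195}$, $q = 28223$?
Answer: $- \frac{1119634658}{7} \approx -1.5995 \cdot 10^{8}$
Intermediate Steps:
$x{\left(W,B \right)} = \frac{-201 + B}{195 + W}$ ($x{\left(W,B \right)} = \frac{B - 201}{W + 195} = \frac{-201 + B}{195 + W}$)
$\left(x{\left(-223,153 \right)} + 12938\right) \left(-40584 + q\right) = \left(\frac{-201 + 153}{195 - 223} + 12938\right) \left(-40584 + 28223\right) = \left(\frac{1}{-28} \left(-48\right) + 12938\right) \left(-12361\right) = \left(\left(- \frac{1}{28}\right) \left(-48\right) + 12938\right) \left(-12361\right) = \left(\frac{12}{7} + 12938\right) \left(-12361\right) = \frac{90578}{7} \left(-12361\right) = - \frac{1119634658}{7}$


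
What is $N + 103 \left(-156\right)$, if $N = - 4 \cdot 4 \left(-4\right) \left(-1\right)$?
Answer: $-16132$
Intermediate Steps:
$N = -64$ ($N = \left(-4\right) \left(-16\right) \left(-1\right) = 64 \left(-1\right) = -64$)
$N + 103 \left(-156\right) = -64 + 103 \left(-156\right) = -64 - 16068 = -16132$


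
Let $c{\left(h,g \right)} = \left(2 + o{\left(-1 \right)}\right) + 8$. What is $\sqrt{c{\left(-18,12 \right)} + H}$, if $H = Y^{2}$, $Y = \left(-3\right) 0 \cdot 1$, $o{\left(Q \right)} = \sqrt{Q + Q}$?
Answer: $\sqrt{10 + i \sqrt{2}} \approx 3.1701 + 0.22305 i$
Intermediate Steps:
$o{\left(Q \right)} = \sqrt{2} \sqrt{Q}$ ($o{\left(Q \right)} = \sqrt{2 Q} = \sqrt{2} \sqrt{Q}$)
$Y = 0$ ($Y = 0 \cdot 1 = 0$)
$H = 0$ ($H = 0^{2} = 0$)
$c{\left(h,g \right)} = 10 + i \sqrt{2}$ ($c{\left(h,g \right)} = \left(2 + \sqrt{2} \sqrt{-1}\right) + 8 = \left(2 + \sqrt{2} i\right) + 8 = \left(2 + i \sqrt{2}\right) + 8 = 10 + i \sqrt{2}$)
$\sqrt{c{\left(-18,12 \right)} + H} = \sqrt{\left(10 + i \sqrt{2}\right) + 0} = \sqrt{10 + i \sqrt{2}}$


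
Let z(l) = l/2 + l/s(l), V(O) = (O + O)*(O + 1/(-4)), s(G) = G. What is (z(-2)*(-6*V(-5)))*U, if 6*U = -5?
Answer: 0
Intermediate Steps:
U = -5/6 (U = (1/6)*(-5) = -5/6 ≈ -0.83333)
V(O) = 2*O*(-1/4 + O) (V(O) = (2*O)*(O - 1/4) = (2*O)*(-1/4 + O) = 2*O*(-1/4 + O))
z(l) = 1 + l/2 (z(l) = l/2 + l/l = l*(1/2) + 1 = l/2 + 1 = 1 + l/2)
(z(-2)*(-6*V(-5)))*U = ((1 + (1/2)*(-2))*(-3*(-5)*(-1 + 4*(-5))))*(-5/6) = ((1 - 1)*(-3*(-5)*(-1 - 20)))*(-5/6) = (0*(-3*(-5)*(-21)))*(-5/6) = (0*(-6*105/2))*(-5/6) = (0*(-315))*(-5/6) = 0*(-5/6) = 0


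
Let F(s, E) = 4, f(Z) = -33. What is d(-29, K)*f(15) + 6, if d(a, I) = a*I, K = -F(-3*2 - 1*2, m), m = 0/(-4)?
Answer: -3822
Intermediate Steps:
m = 0 (m = 0*(-¼) = 0)
K = -4 (K = -1*4 = -4)
d(a, I) = I*a
d(-29, K)*f(15) + 6 = -4*(-29)*(-33) + 6 = 116*(-33) + 6 = -3828 + 6 = -3822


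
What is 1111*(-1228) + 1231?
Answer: -1363077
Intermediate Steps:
1111*(-1228) + 1231 = -1364308 + 1231 = -1363077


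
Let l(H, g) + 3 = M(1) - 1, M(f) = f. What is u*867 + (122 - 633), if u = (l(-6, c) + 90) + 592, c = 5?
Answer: 588182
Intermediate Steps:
l(H, g) = -3 (l(H, g) = -3 + (1 - 1) = -3 + 0 = -3)
u = 679 (u = (-3 + 90) + 592 = 87 + 592 = 679)
u*867 + (122 - 633) = 679*867 + (122 - 633) = 588693 - 511 = 588182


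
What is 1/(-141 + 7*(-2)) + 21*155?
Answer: 504524/155 ≈ 3255.0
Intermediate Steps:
1/(-141 + 7*(-2)) + 21*155 = 1/(-141 - 14) + 3255 = 1/(-155) + 3255 = -1/155 + 3255 = 504524/155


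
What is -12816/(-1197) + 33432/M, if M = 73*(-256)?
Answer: 2770657/310688 ≈ 8.9178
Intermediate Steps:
M = -18688
-12816/(-1197) + 33432/M = -12816/(-1197) + 33432/(-18688) = -12816*(-1/1197) + 33432*(-1/18688) = 1424/133 - 4179/2336 = 2770657/310688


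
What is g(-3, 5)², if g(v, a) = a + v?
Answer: 4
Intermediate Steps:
g(-3, 5)² = (5 - 3)² = 2² = 4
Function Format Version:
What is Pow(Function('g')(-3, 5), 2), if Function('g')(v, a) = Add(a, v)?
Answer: 4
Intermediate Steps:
Pow(Function('g')(-3, 5), 2) = Pow(Add(5, -3), 2) = Pow(2, 2) = 4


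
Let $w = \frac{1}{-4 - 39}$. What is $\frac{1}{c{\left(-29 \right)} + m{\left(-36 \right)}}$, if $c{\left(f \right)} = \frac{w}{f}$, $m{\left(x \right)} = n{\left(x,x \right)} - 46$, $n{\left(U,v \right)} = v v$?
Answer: $\frac{1247}{1558751} \approx 0.0008$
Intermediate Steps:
$n{\left(U,v \right)} = v^{2}$
$m{\left(x \right)} = -46 + x^{2}$ ($m{\left(x \right)} = x^{2} - 46 = -46 + x^{2}$)
$w = - \frac{1}{43}$ ($w = \frac{1}{-43} = - \frac{1}{43} \approx -0.023256$)
$c{\left(f \right)} = - \frac{1}{43 f}$
$\frac{1}{c{\left(-29 \right)} + m{\left(-36 \right)}} = \frac{1}{- \frac{1}{43 \left(-29\right)} - \left(46 - \left(-36\right)^{2}\right)} = \frac{1}{\left(- \frac{1}{43}\right) \left(- \frac{1}{29}\right) + \left(-46 + 1296\right)} = \frac{1}{\frac{1}{1247} + 1250} = \frac{1}{\frac{1558751}{1247}} = \frac{1247}{1558751}$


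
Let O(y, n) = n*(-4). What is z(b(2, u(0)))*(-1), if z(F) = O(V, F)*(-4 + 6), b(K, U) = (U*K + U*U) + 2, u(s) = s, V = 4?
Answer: 16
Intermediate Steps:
O(y, n) = -4*n
b(K, U) = 2 + U² + K*U (b(K, U) = (K*U + U²) + 2 = (U² + K*U) + 2 = 2 + U² + K*U)
z(F) = -8*F (z(F) = (-4*F)*(-4 + 6) = -4*F*2 = -8*F)
z(b(2, u(0)))*(-1) = -8*(2 + 0² + 2*0)*(-1) = -8*(2 + 0 + 0)*(-1) = -8*2*(-1) = -16*(-1) = 16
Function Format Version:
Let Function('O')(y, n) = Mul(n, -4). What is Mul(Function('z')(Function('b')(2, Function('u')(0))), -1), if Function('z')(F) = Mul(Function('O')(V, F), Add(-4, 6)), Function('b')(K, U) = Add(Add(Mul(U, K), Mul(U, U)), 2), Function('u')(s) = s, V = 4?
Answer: 16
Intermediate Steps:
Function('O')(y, n) = Mul(-4, n)
Function('b')(K, U) = Add(2, Pow(U, 2), Mul(K, U)) (Function('b')(K, U) = Add(Add(Mul(K, U), Pow(U, 2)), 2) = Add(Add(Pow(U, 2), Mul(K, U)), 2) = Add(2, Pow(U, 2), Mul(K, U)))
Function('z')(F) = Mul(-8, F) (Function('z')(F) = Mul(Mul(-4, F), Add(-4, 6)) = Mul(Mul(-4, F), 2) = Mul(-8, F))
Mul(Function('z')(Function('b')(2, Function('u')(0))), -1) = Mul(Mul(-8, Add(2, Pow(0, 2), Mul(2, 0))), -1) = Mul(Mul(-8, Add(2, 0, 0)), -1) = Mul(Mul(-8, 2), -1) = Mul(-16, -1) = 16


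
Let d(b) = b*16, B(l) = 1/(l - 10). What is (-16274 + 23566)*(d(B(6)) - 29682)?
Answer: -216470312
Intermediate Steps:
B(l) = 1/(-10 + l)
d(b) = 16*b
(-16274 + 23566)*(d(B(6)) - 29682) = (-16274 + 23566)*(16/(-10 + 6) - 29682) = 7292*(16/(-4) - 29682) = 7292*(16*(-¼) - 29682) = 7292*(-4 - 29682) = 7292*(-29686) = -216470312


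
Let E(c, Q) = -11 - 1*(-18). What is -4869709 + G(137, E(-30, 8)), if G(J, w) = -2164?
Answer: -4871873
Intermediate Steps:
E(c, Q) = 7 (E(c, Q) = -11 + 18 = 7)
-4869709 + G(137, E(-30, 8)) = -4869709 - 2164 = -4871873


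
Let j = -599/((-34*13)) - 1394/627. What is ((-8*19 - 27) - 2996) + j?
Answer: -880141025/277134 ≈ -3175.9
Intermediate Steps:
j = -240575/277134 (j = -599/(-442) - 1394*1/627 = -599*(-1/442) - 1394/627 = 599/442 - 1394/627 = -240575/277134 ≈ -0.86808)
((-8*19 - 27) - 2996) + j = ((-8*19 - 27) - 2996) - 240575/277134 = ((-152 - 27) - 2996) - 240575/277134 = (-179 - 2996) - 240575/277134 = -3175 - 240575/277134 = -880141025/277134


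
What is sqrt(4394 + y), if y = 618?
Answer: 2*sqrt(1253) ≈ 70.796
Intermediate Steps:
sqrt(4394 + y) = sqrt(4394 + 618) = sqrt(5012) = 2*sqrt(1253)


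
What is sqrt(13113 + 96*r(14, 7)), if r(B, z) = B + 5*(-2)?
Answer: sqrt(13497) ≈ 116.18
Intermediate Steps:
r(B, z) = -10 + B (r(B, z) = B - 10 = -10 + B)
sqrt(13113 + 96*r(14, 7)) = sqrt(13113 + 96*(-10 + 14)) = sqrt(13113 + 96*4) = sqrt(13113 + 384) = sqrt(13497)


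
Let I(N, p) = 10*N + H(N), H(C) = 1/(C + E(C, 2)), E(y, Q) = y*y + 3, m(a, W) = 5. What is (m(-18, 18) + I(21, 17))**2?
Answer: 9995200576/216225 ≈ 46226.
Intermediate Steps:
E(y, Q) = 3 + y**2 (E(y, Q) = y**2 + 3 = 3 + y**2)
H(C) = 1/(3 + C + C**2) (H(C) = 1/(C + (3 + C**2)) = 1/(3 + C + C**2))
I(N, p) = 1/(3 + N + N**2) + 10*N (I(N, p) = 10*N + 1/(3 + N + N**2) = 1/(3 + N + N**2) + 10*N)
(m(-18, 18) + I(21, 17))**2 = (5 + (1 + 10*21*(3 + 21 + 21**2))/(3 + 21 + 21**2))**2 = (5 + (1 + 10*21*(3 + 21 + 441))/(3 + 21 + 441))**2 = (5 + (1 + 10*21*465)/465)**2 = (5 + (1 + 97650)/465)**2 = (5 + (1/465)*97651)**2 = (5 + 97651/465)**2 = (99976/465)**2 = 9995200576/216225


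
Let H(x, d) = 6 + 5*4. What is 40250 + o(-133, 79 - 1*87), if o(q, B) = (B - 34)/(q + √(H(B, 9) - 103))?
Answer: 17025883/423 + I*√77/423 ≈ 40250.0 + 0.020745*I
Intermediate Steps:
H(x, d) = 26 (H(x, d) = 6 + 20 = 26)
o(q, B) = (-34 + B)/(q + I*√77) (o(q, B) = (B - 34)/(q + √(26 - 103)) = (-34 + B)/(q + √(-77)) = (-34 + B)/(q + I*√77))
40250 + o(-133, 79 - 1*87) = 40250 + (-34 + (79 - 1*87))/(-133 + I*√77) = 40250 + (-34 + (79 - 87))/(-133 + I*√77) = 40250 + (-34 - 8)/(-133 + I*√77) = 40250 - 42/(-133 + I*√77)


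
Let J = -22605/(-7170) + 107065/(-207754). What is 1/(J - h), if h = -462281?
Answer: 24826603/11476932338495 ≈ 2.1632e-6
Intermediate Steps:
J = 65477052/24826603 (J = -22605*(-1/7170) + 107065*(-1/207754) = 1507/478 - 107065/207754 = 65477052/24826603 ≈ 2.6374)
1/(J - h) = 1/(65477052/24826603 - 1*(-462281)) = 1/(65477052/24826603 + 462281) = 1/(11476932338495/24826603) = 24826603/11476932338495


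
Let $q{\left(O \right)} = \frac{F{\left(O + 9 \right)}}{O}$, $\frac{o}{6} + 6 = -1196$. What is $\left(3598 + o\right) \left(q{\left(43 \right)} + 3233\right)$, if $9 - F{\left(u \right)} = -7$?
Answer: $- \frac{502472490}{43} \approx -1.1685 \cdot 10^{7}$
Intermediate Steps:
$F{\left(u \right)} = 16$ ($F{\left(u \right)} = 9 - -7 = 9 + 7 = 16$)
$o = -7212$ ($o = -36 + 6 \left(-1196\right) = -36 - 7176 = -7212$)
$q{\left(O \right)} = \frac{16}{O}$
$\left(3598 + o\right) \left(q{\left(43 \right)} + 3233\right) = \left(3598 - 7212\right) \left(\frac{16}{43} + 3233\right) = - 3614 \left(16 \cdot \frac{1}{43} + 3233\right) = - 3614 \left(\frac{16}{43} + 3233\right) = \left(-3614\right) \frac{139035}{43} = - \frac{502472490}{43}$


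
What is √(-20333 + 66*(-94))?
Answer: I*√26537 ≈ 162.9*I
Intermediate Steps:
√(-20333 + 66*(-94)) = √(-20333 - 6204) = √(-26537) = I*√26537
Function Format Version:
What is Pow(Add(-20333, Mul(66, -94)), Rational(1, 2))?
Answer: Mul(I, Pow(26537, Rational(1, 2))) ≈ Mul(162.90, I)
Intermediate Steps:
Pow(Add(-20333, Mul(66, -94)), Rational(1, 2)) = Pow(Add(-20333, -6204), Rational(1, 2)) = Pow(-26537, Rational(1, 2)) = Mul(I, Pow(26537, Rational(1, 2)))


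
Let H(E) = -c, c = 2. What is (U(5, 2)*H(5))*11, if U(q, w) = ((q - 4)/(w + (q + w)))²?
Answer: -22/81 ≈ -0.27161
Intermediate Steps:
H(E) = -2 (H(E) = -1*2 = -2)
U(q, w) = (-4 + q)²/(q + 2*w)² (U(q, w) = ((-4 + q)/(q + 2*w))² = (-4 + q)²/(q + 2*w)²)
(U(5, 2)*H(5))*11 = (((-4 + 5)²/(5 + 2*2)²)*(-2))*11 = ((1²/(5 + 4)²)*(-2))*11 = ((1/9²)*(-2))*11 = ((1*(1/81))*(-2))*11 = ((1/81)*(-2))*11 = -2/81*11 = -22/81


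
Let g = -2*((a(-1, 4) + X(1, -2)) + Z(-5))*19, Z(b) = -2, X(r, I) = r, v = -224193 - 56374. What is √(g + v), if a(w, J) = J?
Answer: I*√280681 ≈ 529.79*I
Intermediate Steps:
v = -280567
g = -114 (g = -2*((4 + 1) - 2)*19 = -2*(5 - 2)*19 = -2*3*19 = -6*19 = -114)
√(g + v) = √(-114 - 280567) = √(-280681) = I*√280681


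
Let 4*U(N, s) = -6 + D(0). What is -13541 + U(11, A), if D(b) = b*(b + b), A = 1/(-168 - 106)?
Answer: -27085/2 ≈ -13543.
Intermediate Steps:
A = -1/274 (A = 1/(-274) = -1/274 ≈ -0.0036496)
D(b) = 2*b² (D(b) = b*(2*b) = 2*b²)
U(N, s) = -3/2 (U(N, s) = (-6 + 2*0²)/4 = (-6 + 2*0)/4 = (-6 + 0)/4 = (¼)*(-6) = -3/2)
-13541 + U(11, A) = -13541 - 3/2 = -27085/2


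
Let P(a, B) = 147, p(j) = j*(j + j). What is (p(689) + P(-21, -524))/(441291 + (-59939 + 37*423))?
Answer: 949589/397003 ≈ 2.3919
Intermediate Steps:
p(j) = 2*j² (p(j) = j*(2*j) = 2*j²)
(p(689) + P(-21, -524))/(441291 + (-59939 + 37*423)) = (2*689² + 147)/(441291 + (-59939 + 37*423)) = (2*474721 + 147)/(441291 + (-59939 + 15651)) = (949442 + 147)/(441291 - 44288) = 949589/397003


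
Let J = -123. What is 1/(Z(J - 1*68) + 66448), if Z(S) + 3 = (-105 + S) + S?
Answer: 1/65958 ≈ 1.5161e-5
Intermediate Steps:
Z(S) = -108 + 2*S (Z(S) = -3 + ((-105 + S) + S) = -3 + (-105 + 2*S) = -108 + 2*S)
1/(Z(J - 1*68) + 66448) = 1/((-108 + 2*(-123 - 1*68)) + 66448) = 1/((-108 + 2*(-123 - 68)) + 66448) = 1/((-108 + 2*(-191)) + 66448) = 1/((-108 - 382) + 66448) = 1/(-490 + 66448) = 1/65958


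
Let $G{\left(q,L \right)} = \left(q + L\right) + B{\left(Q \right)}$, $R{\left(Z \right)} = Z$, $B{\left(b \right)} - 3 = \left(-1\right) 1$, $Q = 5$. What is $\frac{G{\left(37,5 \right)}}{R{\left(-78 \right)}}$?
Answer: $- \frac{22}{39} \approx -0.5641$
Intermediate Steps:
$B{\left(b \right)} = 2$ ($B{\left(b \right)} = 3 - 1 = 2$)
$G{\left(q,L \right)} = 2 + L + q$ ($G{\left(q,L \right)} = \left(q + L\right) + 2 = \left(L + q\right) + 2 = 2 + L + q$)
$\frac{G{\left(37,5 \right)}}{R{\left(-78 \right)}} = \frac{2 + 5 + 37}{-78} = 44 \left(- \frac{1}{78}\right) = - \frac{22}{39}$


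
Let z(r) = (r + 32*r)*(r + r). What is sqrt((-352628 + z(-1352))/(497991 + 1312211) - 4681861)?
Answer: I*sqrt(3835362707430687743)/905101 ≈ 2163.7*I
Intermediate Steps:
z(r) = 66*r**2 (z(r) = (33*r)*(2*r) = 66*r**2)
sqrt((-352628 + z(-1352))/(497991 + 1312211) - 4681861) = sqrt((-352628 + 66*(-1352)**2)/(497991 + 1312211) - 4681861) = sqrt((-352628 + 66*1827904)/1810202 - 4681861) = sqrt((-352628 + 120641664)*(1/1810202) - 4681861) = sqrt(120289036*(1/1810202) - 4681861) = sqrt(60144518/905101 - 4681861) = sqrt(-4237496928443/905101) = I*sqrt(3835362707430687743)/905101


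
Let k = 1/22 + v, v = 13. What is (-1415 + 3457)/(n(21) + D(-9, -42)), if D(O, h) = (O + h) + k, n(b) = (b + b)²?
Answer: 44924/37973 ≈ 1.1831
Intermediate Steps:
n(b) = 4*b² (n(b) = (2*b)² = 4*b²)
k = 287/22 (k = 1/22 + 13 = 287/22 ≈ 13.045)
D(O, h) = 287/22 + O + h (D(O, h) = (O + h) + 287/22 = 287/22 + O + h)
(-1415 + 3457)/(n(21) + D(-9, -42)) = (-1415 + 3457)/(4*21² + (287/22 - 9 - 42)) = 2042/(4*441 - 835/22) = 2042/(1764 - 835/22) = 2042/(37973/22) = 2042*(22/37973) = 44924/37973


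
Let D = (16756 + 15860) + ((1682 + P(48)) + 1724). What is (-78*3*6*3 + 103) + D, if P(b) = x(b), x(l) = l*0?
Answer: 31913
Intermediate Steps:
x(l) = 0
P(b) = 0
D = 36022 (D = (16756 + 15860) + ((1682 + 0) + 1724) = 32616 + (1682 + 1724) = 32616 + 3406 = 36022)
(-78*3*6*3 + 103) + D = (-78*3*6*3 + 103) + 36022 = (-1404*3 + 103) + 36022 = (-78*54 + 103) + 36022 = (-4212 + 103) + 36022 = -4109 + 36022 = 31913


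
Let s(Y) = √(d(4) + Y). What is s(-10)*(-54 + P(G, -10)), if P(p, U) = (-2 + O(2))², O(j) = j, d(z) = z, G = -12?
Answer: -54*I*√6 ≈ -132.27*I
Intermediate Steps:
s(Y) = √(4 + Y)
P(p, U) = 0 (P(p, U) = (-2 + 2)² = 0² = 0)
s(-10)*(-54 + P(G, -10)) = √(4 - 10)*(-54 + 0) = √(-6)*(-54) = (I*√6)*(-54) = -54*I*√6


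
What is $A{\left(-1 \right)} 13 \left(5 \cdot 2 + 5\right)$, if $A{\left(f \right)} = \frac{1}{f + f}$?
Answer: $- \frac{195}{2} \approx -97.5$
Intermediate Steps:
$A{\left(f \right)} = \frac{1}{2 f}$
$A{\left(-1 \right)} 13 \left(5 \cdot 2 + 5\right) = \frac{1}{2 \left(-1\right)} 13 \left(5 \cdot 2 + 5\right) = \frac{1}{2} \left(-1\right) 13 \left(10 + 5\right) = \left(- \frac{1}{2}\right) 13 \cdot 15 = \left(- \frac{13}{2}\right) 15 = - \frac{195}{2}$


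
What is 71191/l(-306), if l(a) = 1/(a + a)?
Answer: -43568892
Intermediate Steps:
l(a) = 1/(2*a)
71191/l(-306) = 71191/(((½)/(-306))) = 71191/(((½)*(-1/306))) = 71191/(-1/612) = 71191*(-612) = -43568892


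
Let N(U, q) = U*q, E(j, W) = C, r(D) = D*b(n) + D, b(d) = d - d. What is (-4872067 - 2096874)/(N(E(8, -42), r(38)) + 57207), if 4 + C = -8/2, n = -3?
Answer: -995563/8129 ≈ -122.47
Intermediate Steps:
C = -8 (C = -4 - 8/2 = -4 - 8*1/2 = -4 - 4 = -8)
b(d) = 0
r(D) = D (r(D) = D*0 + D = 0 + D = D)
E(j, W) = -8
(-4872067 - 2096874)/(N(E(8, -42), r(38)) + 57207) = (-4872067 - 2096874)/(-8*38 + 57207) = -6968941/(-304 + 57207) = -6968941/56903 = -6968941*1/56903 = -995563/8129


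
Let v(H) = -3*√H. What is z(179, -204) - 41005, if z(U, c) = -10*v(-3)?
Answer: -41005 + 30*I*√3 ≈ -41005.0 + 51.962*I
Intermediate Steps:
z(U, c) = 30*I*√3 (z(U, c) = -(-30)*√(-3) = -(-30)*I*√3 = 30*I*√3)
z(179, -204) - 41005 = 30*I*√3 - 41005 = -41005 + 30*I*√3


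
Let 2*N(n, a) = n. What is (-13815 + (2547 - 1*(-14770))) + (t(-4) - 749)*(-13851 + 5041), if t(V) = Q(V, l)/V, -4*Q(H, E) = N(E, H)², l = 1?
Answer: 211265739/32 ≈ 6.6021e+6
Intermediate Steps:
N(n, a) = n/2
Q(H, E) = -E²/16 (Q(H, E) = -E²/4/4 = -E²/16)
t(V) = -1/(16*V) (t(V) = (-1/16*1²)/V = (-1/16*1)/V = -1/(16*V))
(-13815 + (2547 - 1*(-14770))) + (t(-4) - 749)*(-13851 + 5041) = (-13815 + (2547 - 1*(-14770))) + (-1/16/(-4) - 749)*(-13851 + 5041) = (-13815 + (2547 + 14770)) + (-1/16*(-¼) - 749)*(-8810) = (-13815 + 17317) + (1/64 - 749)*(-8810) = 3502 - 47935/64*(-8810) = 3502 + 211153675/32 = 211265739/32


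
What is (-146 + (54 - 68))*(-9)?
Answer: 1440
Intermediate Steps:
(-146 + (54 - 68))*(-9) = (-146 - 14)*(-9) = -160*(-9) = 1440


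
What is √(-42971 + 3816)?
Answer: I*√39155 ≈ 197.88*I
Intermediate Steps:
√(-42971 + 3816) = √(-39155) = I*√39155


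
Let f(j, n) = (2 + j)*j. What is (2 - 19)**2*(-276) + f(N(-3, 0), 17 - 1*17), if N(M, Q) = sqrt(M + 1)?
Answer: -79766 + 2*I*sqrt(2) ≈ -79766.0 + 2.8284*I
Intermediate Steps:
N(M, Q) = sqrt(1 + M)
f(j, n) = j*(2 + j)
(2 - 19)**2*(-276) + f(N(-3, 0), 17 - 1*17) = (2 - 19)**2*(-276) + sqrt(1 - 3)*(2 + sqrt(1 - 3)) = (-17)**2*(-276) + sqrt(-2)*(2 + sqrt(-2)) = 289*(-276) + (I*sqrt(2))*(2 + I*sqrt(2)) = -79764 + I*sqrt(2)*(2 + I*sqrt(2))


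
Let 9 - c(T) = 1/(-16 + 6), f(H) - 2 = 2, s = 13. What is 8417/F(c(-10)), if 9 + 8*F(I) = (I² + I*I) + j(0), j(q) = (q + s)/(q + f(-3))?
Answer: 6733600/15987 ≈ 421.19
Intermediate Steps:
f(H) = 4 (f(H) = 2 + 2 = 4)
c(T) = 91/10 (c(T) = 9 - 1/(-16 + 6) = 9 - 1/(-10) = 9 - 1*(-⅒) = 9 + ⅒ = 91/10)
j(q) = (13 + q)/(4 + q) (j(q) = (q + 13)/(q + 4) = (13 + q)/(4 + q))
F(I) = -23/32 + I²/4 (F(I) = -9/8 + ((I² + I*I) + (13 + 0)/(4 + 0))/8 = -9/8 + ((I² + I²) + 13/4)/8 = -9/8 + (2*I² + (¼)*13)/8 = -9/8 + (2*I² + 13/4)/8 = -9/8 + (13/4 + 2*I²)/8 = -9/8 + (13/32 + I²/4) = -23/32 + I²/4)
8417/F(c(-10)) = 8417/(-23/32 + (91/10)²/4) = 8417/(-23/32 + (¼)*(8281/100)) = 8417/(-23/32 + 8281/400) = 8417/(15987/800) = 8417*(800/15987) = 6733600/15987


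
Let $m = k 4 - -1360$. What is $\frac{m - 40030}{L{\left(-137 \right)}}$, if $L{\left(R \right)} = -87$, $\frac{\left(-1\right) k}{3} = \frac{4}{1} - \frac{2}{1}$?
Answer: $\frac{12898}{29} \approx 444.76$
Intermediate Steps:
$k = -6$ ($k = - 3 \left(\frac{4}{1} - \frac{2}{1}\right) = - 3 \left(4 \cdot 1 - 2\right) = - 3 \left(4 - 2\right) = \left(-3\right) 2 = -6$)
$m = 1336$ ($m = \left(-6\right) 4 - -1360 = -24 + 1360 = 1336$)
$\frac{m - 40030}{L{\left(-137 \right)}} = \frac{1336 - 40030}{-87} = \left(-38694\right) \left(- \frac{1}{87}\right) = \frac{12898}{29}$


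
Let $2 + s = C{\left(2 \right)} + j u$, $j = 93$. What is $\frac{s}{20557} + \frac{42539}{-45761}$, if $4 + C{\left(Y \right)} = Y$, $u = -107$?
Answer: $- \frac{1330024978}{940708877} \approx -1.4139$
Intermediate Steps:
$C{\left(Y \right)} = -4 + Y$
$s = -9955$ ($s = -2 + \left(\left(-4 + 2\right) + 93 \left(-107\right)\right) = -2 - 9953 = -9955$)
$\frac{s}{20557} + \frac{42539}{-45761} = - \frac{9955}{20557} + \frac{42539}{-45761} = \left(-9955\right) \frac{1}{20557} + 42539 \left(- \frac{1}{45761}\right) = - \frac{9955}{20557} - \frac{42539}{45761} = - \frac{1330024978}{940708877}$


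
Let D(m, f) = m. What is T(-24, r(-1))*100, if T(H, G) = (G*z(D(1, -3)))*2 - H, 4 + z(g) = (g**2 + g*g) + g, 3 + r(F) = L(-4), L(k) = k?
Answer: 3800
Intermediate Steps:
r(F) = -7 (r(F) = -3 - 4 = -7)
z(g) = -4 + g + 2*g**2 (z(g) = -4 + ((g**2 + g*g) + g) = -4 + ((g**2 + g**2) + g) = -4 + (2*g**2 + g) = -4 + (g + 2*g**2) = -4 + g + 2*g**2)
T(H, G) = -H - 2*G (T(H, G) = (G*(-4 + 1 + 2*1**2))*2 - H = (G*(-4 + 1 + 2*1))*2 - H = (G*(-4 + 1 + 2))*2 - H = (G*(-1))*2 - H = -G*2 - H = -2*G - H = -H - 2*G)
T(-24, r(-1))*100 = (-1*(-24) - 2*(-7))*100 = (24 + 14)*100 = 38*100 = 3800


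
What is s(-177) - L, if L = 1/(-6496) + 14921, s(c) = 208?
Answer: -95575647/6496 ≈ -14713.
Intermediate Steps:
L = 96926815/6496 (L = -1/6496 + 14921 = 96926815/6496 ≈ 14921.)
s(-177) - L = 208 - 1*96926815/6496 = 208 - 96926815/6496 = -95575647/6496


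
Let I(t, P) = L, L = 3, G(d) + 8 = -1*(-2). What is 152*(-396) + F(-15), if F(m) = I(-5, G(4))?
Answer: -60189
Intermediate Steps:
G(d) = -6 (G(d) = -8 - 1*(-2) = -8 + 2 = -6)
I(t, P) = 3
F(m) = 3
152*(-396) + F(-15) = 152*(-396) + 3 = -60192 + 3 = -60189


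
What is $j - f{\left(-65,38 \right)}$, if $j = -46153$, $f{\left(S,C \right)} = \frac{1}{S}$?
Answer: $- \frac{2999944}{65} \approx -46153.0$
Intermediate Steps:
$j - f{\left(-65,38 \right)} = -46153 - \frac{1}{-65} = -46153 - - \frac{1}{65} = -46153 + \frac{1}{65} = - \frac{2999944}{65}$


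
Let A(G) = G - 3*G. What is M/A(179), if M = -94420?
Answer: 47210/179 ≈ 263.74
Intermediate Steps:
A(G) = -2*G
M/A(179) = -94420/((-2*179)) = -94420/(-358) = -94420*(-1/358) = 47210/179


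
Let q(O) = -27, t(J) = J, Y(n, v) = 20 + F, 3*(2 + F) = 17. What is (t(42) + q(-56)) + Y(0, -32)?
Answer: 116/3 ≈ 38.667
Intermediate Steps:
F = 11/3 (F = -2 + (1/3)*17 = -2 + 17/3 = 11/3 ≈ 3.6667)
Y(n, v) = 71/3 (Y(n, v) = 20 + 11/3 = 71/3)
(t(42) + q(-56)) + Y(0, -32) = (42 - 27) + 71/3 = 15 + 71/3 = 116/3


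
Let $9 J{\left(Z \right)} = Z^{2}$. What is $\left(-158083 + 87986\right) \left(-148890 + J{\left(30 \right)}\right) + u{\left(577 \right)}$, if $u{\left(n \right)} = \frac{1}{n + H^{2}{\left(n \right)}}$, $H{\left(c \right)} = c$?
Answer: $\frac{3478378410500781}{333506} \approx 1.043 \cdot 10^{10}$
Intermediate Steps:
$J{\left(Z \right)} = \frac{Z^{2}}{9}$
$u{\left(n \right)} = \frac{1}{n + n^{2}}$
$\left(-158083 + 87986\right) \left(-148890 + J{\left(30 \right)}\right) + u{\left(577 \right)} = \left(-158083 + 87986\right) \left(-148890 + \frac{30^{2}}{9}\right) + \frac{1}{577 \left(1 + 577\right)} = - 70097 \left(-148890 + \frac{1}{9} \cdot 900\right) + \frac{1}{577 \cdot 578} = - 70097 \left(-148890 + 100\right) + \frac{1}{577} \cdot \frac{1}{578} = \left(-70097\right) \left(-148790\right) + \frac{1}{333506} = 10429732630 + \frac{1}{333506} = \frac{3478378410500781}{333506}$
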